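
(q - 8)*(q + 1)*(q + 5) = q^3 - 2*q^2 - 43*q - 40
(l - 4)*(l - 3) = l^2 - 7*l + 12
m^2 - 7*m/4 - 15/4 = (m - 3)*(m + 5/4)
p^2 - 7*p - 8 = (p - 8)*(p + 1)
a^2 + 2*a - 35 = (a - 5)*(a + 7)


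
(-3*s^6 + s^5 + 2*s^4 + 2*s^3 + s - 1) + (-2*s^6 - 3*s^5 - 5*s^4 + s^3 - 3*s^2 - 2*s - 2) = -5*s^6 - 2*s^5 - 3*s^4 + 3*s^3 - 3*s^2 - s - 3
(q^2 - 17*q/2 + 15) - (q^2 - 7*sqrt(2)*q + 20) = -17*q/2 + 7*sqrt(2)*q - 5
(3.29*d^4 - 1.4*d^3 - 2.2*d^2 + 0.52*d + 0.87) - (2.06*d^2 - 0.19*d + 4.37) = 3.29*d^4 - 1.4*d^3 - 4.26*d^2 + 0.71*d - 3.5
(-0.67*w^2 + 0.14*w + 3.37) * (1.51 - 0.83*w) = 0.5561*w^3 - 1.1279*w^2 - 2.5857*w + 5.0887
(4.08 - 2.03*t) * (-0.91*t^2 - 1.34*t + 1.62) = 1.8473*t^3 - 0.9926*t^2 - 8.7558*t + 6.6096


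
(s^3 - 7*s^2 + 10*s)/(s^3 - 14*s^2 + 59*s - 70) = s/(s - 7)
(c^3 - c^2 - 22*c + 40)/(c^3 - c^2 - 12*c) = (c^2 + 3*c - 10)/(c*(c + 3))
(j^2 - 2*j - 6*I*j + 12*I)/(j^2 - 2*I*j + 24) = (j - 2)/(j + 4*I)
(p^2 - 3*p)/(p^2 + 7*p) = (p - 3)/(p + 7)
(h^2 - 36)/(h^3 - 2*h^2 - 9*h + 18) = (h^2 - 36)/(h^3 - 2*h^2 - 9*h + 18)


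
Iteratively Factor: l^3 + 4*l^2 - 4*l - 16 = (l + 2)*(l^2 + 2*l - 8) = (l + 2)*(l + 4)*(l - 2)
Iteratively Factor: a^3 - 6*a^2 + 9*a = (a - 3)*(a^2 - 3*a) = a*(a - 3)*(a - 3)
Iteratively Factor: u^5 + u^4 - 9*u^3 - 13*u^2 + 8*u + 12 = (u - 3)*(u^4 + 4*u^3 + 3*u^2 - 4*u - 4) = (u - 3)*(u + 1)*(u^3 + 3*u^2 - 4) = (u - 3)*(u - 1)*(u + 1)*(u^2 + 4*u + 4) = (u - 3)*(u - 1)*(u + 1)*(u + 2)*(u + 2)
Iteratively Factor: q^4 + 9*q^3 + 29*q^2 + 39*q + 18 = (q + 3)*(q^3 + 6*q^2 + 11*q + 6) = (q + 3)^2*(q^2 + 3*q + 2) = (q + 1)*(q + 3)^2*(q + 2)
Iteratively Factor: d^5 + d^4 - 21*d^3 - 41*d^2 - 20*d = (d - 5)*(d^4 + 6*d^3 + 9*d^2 + 4*d) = (d - 5)*(d + 1)*(d^3 + 5*d^2 + 4*d) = d*(d - 5)*(d + 1)*(d^2 + 5*d + 4) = d*(d - 5)*(d + 1)^2*(d + 4)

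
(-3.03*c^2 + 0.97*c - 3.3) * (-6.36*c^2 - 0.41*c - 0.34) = 19.2708*c^4 - 4.9269*c^3 + 21.6205*c^2 + 1.0232*c + 1.122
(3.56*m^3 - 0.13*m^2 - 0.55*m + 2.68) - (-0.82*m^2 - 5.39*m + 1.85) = 3.56*m^3 + 0.69*m^2 + 4.84*m + 0.83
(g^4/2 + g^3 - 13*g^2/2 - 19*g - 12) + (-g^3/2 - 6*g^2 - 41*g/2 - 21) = g^4/2 + g^3/2 - 25*g^2/2 - 79*g/2 - 33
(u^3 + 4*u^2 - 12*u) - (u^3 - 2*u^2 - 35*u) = 6*u^2 + 23*u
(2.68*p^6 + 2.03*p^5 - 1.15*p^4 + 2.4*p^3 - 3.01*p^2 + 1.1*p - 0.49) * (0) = 0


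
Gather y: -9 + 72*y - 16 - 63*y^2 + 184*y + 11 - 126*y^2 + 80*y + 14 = -189*y^2 + 336*y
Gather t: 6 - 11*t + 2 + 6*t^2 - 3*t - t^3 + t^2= -t^3 + 7*t^2 - 14*t + 8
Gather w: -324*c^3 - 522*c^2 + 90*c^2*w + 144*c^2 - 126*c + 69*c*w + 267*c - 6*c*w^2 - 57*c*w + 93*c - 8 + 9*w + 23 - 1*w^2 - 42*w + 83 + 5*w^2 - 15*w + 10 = -324*c^3 - 378*c^2 + 234*c + w^2*(4 - 6*c) + w*(90*c^2 + 12*c - 48) + 108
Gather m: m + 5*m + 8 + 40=6*m + 48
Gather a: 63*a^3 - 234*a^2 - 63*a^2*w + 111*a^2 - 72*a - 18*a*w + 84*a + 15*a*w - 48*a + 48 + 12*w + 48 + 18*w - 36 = 63*a^3 + a^2*(-63*w - 123) + a*(-3*w - 36) + 30*w + 60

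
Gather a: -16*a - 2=-16*a - 2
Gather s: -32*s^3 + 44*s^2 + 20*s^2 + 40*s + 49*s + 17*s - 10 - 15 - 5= -32*s^3 + 64*s^2 + 106*s - 30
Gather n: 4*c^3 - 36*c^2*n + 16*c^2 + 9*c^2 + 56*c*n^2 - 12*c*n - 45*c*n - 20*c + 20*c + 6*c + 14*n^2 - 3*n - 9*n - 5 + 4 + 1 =4*c^3 + 25*c^2 + 6*c + n^2*(56*c + 14) + n*(-36*c^2 - 57*c - 12)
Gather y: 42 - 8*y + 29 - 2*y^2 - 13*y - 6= -2*y^2 - 21*y + 65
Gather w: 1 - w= 1 - w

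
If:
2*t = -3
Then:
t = -3/2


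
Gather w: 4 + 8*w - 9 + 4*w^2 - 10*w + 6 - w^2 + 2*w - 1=3*w^2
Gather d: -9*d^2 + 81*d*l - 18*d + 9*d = -9*d^2 + d*(81*l - 9)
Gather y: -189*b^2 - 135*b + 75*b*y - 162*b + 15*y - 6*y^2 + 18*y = -189*b^2 - 297*b - 6*y^2 + y*(75*b + 33)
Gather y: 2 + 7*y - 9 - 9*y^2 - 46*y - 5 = -9*y^2 - 39*y - 12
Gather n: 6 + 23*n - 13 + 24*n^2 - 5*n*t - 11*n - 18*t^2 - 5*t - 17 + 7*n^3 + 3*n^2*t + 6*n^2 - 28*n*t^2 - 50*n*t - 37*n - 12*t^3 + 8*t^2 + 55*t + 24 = 7*n^3 + n^2*(3*t + 30) + n*(-28*t^2 - 55*t - 25) - 12*t^3 - 10*t^2 + 50*t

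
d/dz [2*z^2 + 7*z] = 4*z + 7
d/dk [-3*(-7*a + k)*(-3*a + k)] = 30*a - 6*k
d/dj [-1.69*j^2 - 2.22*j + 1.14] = -3.38*j - 2.22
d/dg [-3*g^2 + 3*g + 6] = 3 - 6*g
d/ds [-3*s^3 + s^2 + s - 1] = -9*s^2 + 2*s + 1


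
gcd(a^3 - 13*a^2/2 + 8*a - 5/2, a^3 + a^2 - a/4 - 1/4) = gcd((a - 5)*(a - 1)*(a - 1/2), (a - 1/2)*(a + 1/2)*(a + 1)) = a - 1/2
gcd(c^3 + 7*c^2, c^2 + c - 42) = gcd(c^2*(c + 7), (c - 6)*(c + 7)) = c + 7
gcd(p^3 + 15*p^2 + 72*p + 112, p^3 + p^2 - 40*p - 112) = p^2 + 8*p + 16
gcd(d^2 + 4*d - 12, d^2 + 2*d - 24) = d + 6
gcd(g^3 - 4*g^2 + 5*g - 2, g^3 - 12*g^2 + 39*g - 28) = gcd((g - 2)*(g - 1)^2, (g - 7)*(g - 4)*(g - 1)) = g - 1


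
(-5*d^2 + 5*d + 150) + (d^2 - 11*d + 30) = -4*d^2 - 6*d + 180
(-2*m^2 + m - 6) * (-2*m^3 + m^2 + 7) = 4*m^5 - 4*m^4 + 13*m^3 - 20*m^2 + 7*m - 42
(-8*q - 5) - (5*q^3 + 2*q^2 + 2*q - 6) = -5*q^3 - 2*q^2 - 10*q + 1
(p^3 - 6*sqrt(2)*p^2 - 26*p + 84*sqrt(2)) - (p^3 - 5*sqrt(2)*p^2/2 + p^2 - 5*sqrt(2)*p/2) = -7*sqrt(2)*p^2/2 - p^2 - 26*p + 5*sqrt(2)*p/2 + 84*sqrt(2)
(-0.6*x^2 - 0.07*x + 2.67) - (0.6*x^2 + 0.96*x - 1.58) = -1.2*x^2 - 1.03*x + 4.25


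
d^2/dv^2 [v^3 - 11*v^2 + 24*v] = 6*v - 22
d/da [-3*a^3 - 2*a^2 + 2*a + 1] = -9*a^2 - 4*a + 2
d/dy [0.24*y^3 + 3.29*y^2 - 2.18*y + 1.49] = 0.72*y^2 + 6.58*y - 2.18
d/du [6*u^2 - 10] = 12*u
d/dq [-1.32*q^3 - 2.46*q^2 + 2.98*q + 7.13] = -3.96*q^2 - 4.92*q + 2.98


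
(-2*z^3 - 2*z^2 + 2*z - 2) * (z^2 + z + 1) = -2*z^5 - 4*z^4 - 2*z^3 - 2*z^2 - 2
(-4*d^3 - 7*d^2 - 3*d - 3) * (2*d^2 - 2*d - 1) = -8*d^5 - 6*d^4 + 12*d^3 + 7*d^2 + 9*d + 3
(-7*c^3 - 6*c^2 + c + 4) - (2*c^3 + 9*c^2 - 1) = -9*c^3 - 15*c^2 + c + 5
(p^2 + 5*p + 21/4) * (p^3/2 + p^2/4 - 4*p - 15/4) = p^5/2 + 11*p^4/4 - p^3/8 - 359*p^2/16 - 159*p/4 - 315/16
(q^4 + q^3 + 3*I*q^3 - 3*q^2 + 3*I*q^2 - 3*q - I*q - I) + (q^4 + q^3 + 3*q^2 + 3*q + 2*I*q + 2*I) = 2*q^4 + 2*q^3 + 3*I*q^3 + 3*I*q^2 + I*q + I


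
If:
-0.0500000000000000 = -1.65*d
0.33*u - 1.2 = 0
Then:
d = 0.03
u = 3.64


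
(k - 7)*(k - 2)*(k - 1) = k^3 - 10*k^2 + 23*k - 14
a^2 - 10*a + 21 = (a - 7)*(a - 3)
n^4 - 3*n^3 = n^3*(n - 3)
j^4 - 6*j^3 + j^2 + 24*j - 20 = (j - 5)*(j - 2)*(j - 1)*(j + 2)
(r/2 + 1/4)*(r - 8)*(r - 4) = r^3/2 - 23*r^2/4 + 13*r + 8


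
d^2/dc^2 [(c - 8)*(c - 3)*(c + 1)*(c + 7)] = 12*c^2 - 18*c - 114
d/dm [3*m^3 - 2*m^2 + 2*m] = 9*m^2 - 4*m + 2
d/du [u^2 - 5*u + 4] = 2*u - 5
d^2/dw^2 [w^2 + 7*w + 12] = 2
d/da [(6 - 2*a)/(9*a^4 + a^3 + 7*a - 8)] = 2*(-9*a^4 - a^3 - 7*a + (a - 3)*(36*a^3 + 3*a^2 + 7) + 8)/(9*a^4 + a^3 + 7*a - 8)^2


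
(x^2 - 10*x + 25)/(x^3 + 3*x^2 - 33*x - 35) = (x - 5)/(x^2 + 8*x + 7)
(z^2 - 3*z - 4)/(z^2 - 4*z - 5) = (z - 4)/(z - 5)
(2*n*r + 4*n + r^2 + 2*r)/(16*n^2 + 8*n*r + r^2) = (2*n*r + 4*n + r^2 + 2*r)/(16*n^2 + 8*n*r + r^2)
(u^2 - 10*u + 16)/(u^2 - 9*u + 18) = (u^2 - 10*u + 16)/(u^2 - 9*u + 18)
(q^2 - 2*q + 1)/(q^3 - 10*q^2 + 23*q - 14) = (q - 1)/(q^2 - 9*q + 14)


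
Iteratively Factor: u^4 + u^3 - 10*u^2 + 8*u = (u)*(u^3 + u^2 - 10*u + 8) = u*(u - 2)*(u^2 + 3*u - 4) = u*(u - 2)*(u + 4)*(u - 1)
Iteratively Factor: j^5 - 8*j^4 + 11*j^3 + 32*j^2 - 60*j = (j - 5)*(j^4 - 3*j^3 - 4*j^2 + 12*j) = (j - 5)*(j + 2)*(j^3 - 5*j^2 + 6*j) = (j - 5)*(j - 2)*(j + 2)*(j^2 - 3*j) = (j - 5)*(j - 3)*(j - 2)*(j + 2)*(j)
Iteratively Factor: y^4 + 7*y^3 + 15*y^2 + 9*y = (y)*(y^3 + 7*y^2 + 15*y + 9) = y*(y + 1)*(y^2 + 6*y + 9) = y*(y + 1)*(y + 3)*(y + 3)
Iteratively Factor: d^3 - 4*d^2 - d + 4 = (d - 4)*(d^2 - 1) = (d - 4)*(d - 1)*(d + 1)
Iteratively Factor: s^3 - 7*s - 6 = (s - 3)*(s^2 + 3*s + 2) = (s - 3)*(s + 2)*(s + 1)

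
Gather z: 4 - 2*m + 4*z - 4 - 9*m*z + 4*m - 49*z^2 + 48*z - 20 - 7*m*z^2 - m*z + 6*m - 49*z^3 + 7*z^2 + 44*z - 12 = 8*m - 49*z^3 + z^2*(-7*m - 42) + z*(96 - 10*m) - 32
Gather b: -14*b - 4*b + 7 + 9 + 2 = 18 - 18*b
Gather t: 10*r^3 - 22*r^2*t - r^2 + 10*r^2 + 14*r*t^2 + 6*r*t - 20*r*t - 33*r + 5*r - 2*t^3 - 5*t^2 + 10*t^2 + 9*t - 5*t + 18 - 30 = 10*r^3 + 9*r^2 - 28*r - 2*t^3 + t^2*(14*r + 5) + t*(-22*r^2 - 14*r + 4) - 12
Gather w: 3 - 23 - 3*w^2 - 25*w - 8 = -3*w^2 - 25*w - 28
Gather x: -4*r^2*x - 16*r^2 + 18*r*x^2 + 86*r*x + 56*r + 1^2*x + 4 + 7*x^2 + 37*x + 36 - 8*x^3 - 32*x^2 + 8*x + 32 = -16*r^2 + 56*r - 8*x^3 + x^2*(18*r - 25) + x*(-4*r^2 + 86*r + 46) + 72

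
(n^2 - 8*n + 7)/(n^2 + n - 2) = (n - 7)/(n + 2)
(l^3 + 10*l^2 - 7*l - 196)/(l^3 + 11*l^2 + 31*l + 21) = (l^2 + 3*l - 28)/(l^2 + 4*l + 3)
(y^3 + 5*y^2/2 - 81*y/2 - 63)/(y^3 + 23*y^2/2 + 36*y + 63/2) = (y - 6)/(y + 3)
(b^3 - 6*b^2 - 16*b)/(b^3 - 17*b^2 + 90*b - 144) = b*(b + 2)/(b^2 - 9*b + 18)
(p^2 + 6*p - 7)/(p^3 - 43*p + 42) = 1/(p - 6)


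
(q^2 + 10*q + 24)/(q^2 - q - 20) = (q + 6)/(q - 5)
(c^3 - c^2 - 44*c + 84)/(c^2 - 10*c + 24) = (c^2 + 5*c - 14)/(c - 4)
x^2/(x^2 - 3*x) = x/(x - 3)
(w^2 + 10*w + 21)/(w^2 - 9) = (w + 7)/(w - 3)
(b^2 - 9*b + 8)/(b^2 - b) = (b - 8)/b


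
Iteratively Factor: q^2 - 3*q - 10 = (q + 2)*(q - 5)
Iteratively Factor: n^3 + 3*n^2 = (n)*(n^2 + 3*n) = n*(n + 3)*(n)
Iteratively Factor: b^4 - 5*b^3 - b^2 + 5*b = (b - 1)*(b^3 - 4*b^2 - 5*b) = (b - 5)*(b - 1)*(b^2 + b) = b*(b - 5)*(b - 1)*(b + 1)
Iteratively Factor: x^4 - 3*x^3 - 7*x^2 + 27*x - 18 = (x - 1)*(x^3 - 2*x^2 - 9*x + 18) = (x - 1)*(x + 3)*(x^2 - 5*x + 6) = (x - 2)*(x - 1)*(x + 3)*(x - 3)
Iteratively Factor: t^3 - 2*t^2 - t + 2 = (t + 1)*(t^2 - 3*t + 2) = (t - 1)*(t + 1)*(t - 2)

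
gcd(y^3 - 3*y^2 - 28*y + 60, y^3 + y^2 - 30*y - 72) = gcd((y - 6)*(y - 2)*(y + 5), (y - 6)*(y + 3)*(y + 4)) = y - 6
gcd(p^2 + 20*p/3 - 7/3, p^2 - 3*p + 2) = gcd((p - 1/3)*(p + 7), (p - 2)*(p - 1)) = 1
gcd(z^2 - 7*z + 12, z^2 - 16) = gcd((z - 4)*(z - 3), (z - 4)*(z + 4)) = z - 4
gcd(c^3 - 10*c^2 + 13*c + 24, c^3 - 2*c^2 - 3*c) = c^2 - 2*c - 3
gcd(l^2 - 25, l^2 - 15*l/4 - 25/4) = l - 5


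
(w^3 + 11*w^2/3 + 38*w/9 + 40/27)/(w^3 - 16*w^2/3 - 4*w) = (w^2 + 3*w + 20/9)/(w*(w - 6))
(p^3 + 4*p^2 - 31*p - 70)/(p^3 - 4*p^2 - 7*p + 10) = (p + 7)/(p - 1)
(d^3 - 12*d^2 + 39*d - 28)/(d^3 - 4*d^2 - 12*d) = (-d^3 + 12*d^2 - 39*d + 28)/(d*(-d^2 + 4*d + 12))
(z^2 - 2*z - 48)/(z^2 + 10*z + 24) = (z - 8)/(z + 4)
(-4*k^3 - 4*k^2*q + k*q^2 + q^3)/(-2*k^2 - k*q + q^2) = 2*k + q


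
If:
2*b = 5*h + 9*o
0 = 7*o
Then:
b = 5*h/2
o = 0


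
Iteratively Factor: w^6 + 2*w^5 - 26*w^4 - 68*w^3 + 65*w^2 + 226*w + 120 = (w + 1)*(w^5 + w^4 - 27*w^3 - 41*w^2 + 106*w + 120) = (w - 2)*(w + 1)*(w^4 + 3*w^3 - 21*w^2 - 83*w - 60) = (w - 2)*(w + 1)*(w + 4)*(w^3 - w^2 - 17*w - 15) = (w - 5)*(w - 2)*(w + 1)*(w + 4)*(w^2 + 4*w + 3) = (w - 5)*(w - 2)*(w + 1)^2*(w + 4)*(w + 3)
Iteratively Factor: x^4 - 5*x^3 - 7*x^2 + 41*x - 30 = (x - 1)*(x^3 - 4*x^2 - 11*x + 30) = (x - 1)*(x + 3)*(x^2 - 7*x + 10) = (x - 5)*(x - 1)*(x + 3)*(x - 2)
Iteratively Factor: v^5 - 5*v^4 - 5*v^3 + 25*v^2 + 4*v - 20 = (v + 2)*(v^4 - 7*v^3 + 9*v^2 + 7*v - 10) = (v - 1)*(v + 2)*(v^3 - 6*v^2 + 3*v + 10) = (v - 1)*(v + 1)*(v + 2)*(v^2 - 7*v + 10) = (v - 2)*(v - 1)*(v + 1)*(v + 2)*(v - 5)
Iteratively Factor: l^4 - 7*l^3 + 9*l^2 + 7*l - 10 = (l - 1)*(l^3 - 6*l^2 + 3*l + 10) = (l - 5)*(l - 1)*(l^2 - l - 2) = (l - 5)*(l - 1)*(l + 1)*(l - 2)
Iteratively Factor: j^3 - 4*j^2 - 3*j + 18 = (j - 3)*(j^2 - j - 6) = (j - 3)^2*(j + 2)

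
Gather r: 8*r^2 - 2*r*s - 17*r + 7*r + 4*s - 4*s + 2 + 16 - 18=8*r^2 + r*(-2*s - 10)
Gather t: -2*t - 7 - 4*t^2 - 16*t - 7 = -4*t^2 - 18*t - 14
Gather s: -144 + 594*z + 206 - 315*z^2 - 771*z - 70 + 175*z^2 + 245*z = -140*z^2 + 68*z - 8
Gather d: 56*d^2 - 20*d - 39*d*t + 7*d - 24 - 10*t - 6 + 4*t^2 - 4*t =56*d^2 + d*(-39*t - 13) + 4*t^2 - 14*t - 30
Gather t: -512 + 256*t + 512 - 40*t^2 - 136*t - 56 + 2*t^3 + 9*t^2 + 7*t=2*t^3 - 31*t^2 + 127*t - 56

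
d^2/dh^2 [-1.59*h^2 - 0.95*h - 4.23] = -3.18000000000000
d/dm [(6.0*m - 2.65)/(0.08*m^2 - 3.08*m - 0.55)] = (-0.48*m^2 + 0.423999999999999*m - 11.462)/(0.0064*m^4 - 0.4928*m^3 + 9.3984*m^2 + 3.388*m + 0.3025)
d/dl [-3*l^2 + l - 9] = 1 - 6*l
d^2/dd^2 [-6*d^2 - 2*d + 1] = -12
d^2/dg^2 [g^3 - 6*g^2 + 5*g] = 6*g - 12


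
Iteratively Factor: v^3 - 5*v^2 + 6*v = (v)*(v^2 - 5*v + 6) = v*(v - 3)*(v - 2)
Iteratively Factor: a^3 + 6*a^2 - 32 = (a + 4)*(a^2 + 2*a - 8) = (a - 2)*(a + 4)*(a + 4)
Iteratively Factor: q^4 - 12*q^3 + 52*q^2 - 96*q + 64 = (q - 4)*(q^3 - 8*q^2 + 20*q - 16) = (q - 4)*(q - 2)*(q^2 - 6*q + 8) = (q - 4)^2*(q - 2)*(q - 2)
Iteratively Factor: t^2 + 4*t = (t)*(t + 4)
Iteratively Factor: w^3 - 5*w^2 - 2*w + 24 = (w - 3)*(w^2 - 2*w - 8) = (w - 4)*(w - 3)*(w + 2)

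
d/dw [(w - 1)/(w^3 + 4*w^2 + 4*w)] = (-2*w^2 + 3*w + 2)/(w^2*(w^3 + 6*w^2 + 12*w + 8))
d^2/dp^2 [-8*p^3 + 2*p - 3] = -48*p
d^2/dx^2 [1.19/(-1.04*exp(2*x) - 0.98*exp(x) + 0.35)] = (-1.19*(2.08*exp(x) + 0.98)*(4.16*exp(x) + 1.96)*exp(x) + (4.9504*exp(x) + 1.1662)*(1.04*exp(2*x) + 0.98*exp(x) - 0.35))*exp(x)/(1.04*exp(2*x) + 0.98*exp(x) - 0.35)^3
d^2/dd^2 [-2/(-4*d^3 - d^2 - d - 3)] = 4*(-(12*d + 1)*(4*d^3 + d^2 + d + 3) + (12*d^2 + 2*d + 1)^2)/(4*d^3 + d^2 + d + 3)^3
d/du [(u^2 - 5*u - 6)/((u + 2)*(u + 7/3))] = 12*(7*u^2 + 16*u + 2)/(9*u^4 + 78*u^3 + 253*u^2 + 364*u + 196)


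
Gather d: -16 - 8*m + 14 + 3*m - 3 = -5*m - 5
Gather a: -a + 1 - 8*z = -a - 8*z + 1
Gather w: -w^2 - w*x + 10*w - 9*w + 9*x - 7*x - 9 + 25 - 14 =-w^2 + w*(1 - x) + 2*x + 2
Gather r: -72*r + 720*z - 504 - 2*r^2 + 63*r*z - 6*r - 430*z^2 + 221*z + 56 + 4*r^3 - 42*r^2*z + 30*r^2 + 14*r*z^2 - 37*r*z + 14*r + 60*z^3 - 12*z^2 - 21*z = 4*r^3 + r^2*(28 - 42*z) + r*(14*z^2 + 26*z - 64) + 60*z^3 - 442*z^2 + 920*z - 448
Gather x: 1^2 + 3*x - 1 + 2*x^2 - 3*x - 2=2*x^2 - 2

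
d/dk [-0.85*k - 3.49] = -0.850000000000000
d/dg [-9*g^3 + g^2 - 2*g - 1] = -27*g^2 + 2*g - 2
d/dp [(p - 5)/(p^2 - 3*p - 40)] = (p^2 - 3*p - (p - 5)*(2*p - 3) - 40)/(-p^2 + 3*p + 40)^2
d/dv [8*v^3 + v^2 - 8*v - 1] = 24*v^2 + 2*v - 8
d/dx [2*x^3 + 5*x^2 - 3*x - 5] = 6*x^2 + 10*x - 3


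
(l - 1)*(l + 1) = l^2 - 1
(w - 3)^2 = w^2 - 6*w + 9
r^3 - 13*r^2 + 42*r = r*(r - 7)*(r - 6)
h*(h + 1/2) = h^2 + h/2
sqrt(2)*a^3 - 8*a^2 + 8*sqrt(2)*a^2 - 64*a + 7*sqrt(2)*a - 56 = (a + 7)*(a - 4*sqrt(2))*(sqrt(2)*a + sqrt(2))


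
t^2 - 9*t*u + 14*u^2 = (t - 7*u)*(t - 2*u)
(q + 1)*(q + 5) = q^2 + 6*q + 5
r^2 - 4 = (r - 2)*(r + 2)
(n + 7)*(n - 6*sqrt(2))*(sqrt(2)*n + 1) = sqrt(2)*n^3 - 11*n^2 + 7*sqrt(2)*n^2 - 77*n - 6*sqrt(2)*n - 42*sqrt(2)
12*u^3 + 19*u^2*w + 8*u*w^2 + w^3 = (u + w)*(3*u + w)*(4*u + w)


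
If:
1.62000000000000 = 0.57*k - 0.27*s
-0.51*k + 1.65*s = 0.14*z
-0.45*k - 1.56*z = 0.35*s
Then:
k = 3.28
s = 0.91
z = -1.15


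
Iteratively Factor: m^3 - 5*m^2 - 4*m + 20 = (m - 2)*(m^2 - 3*m - 10) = (m - 5)*(m - 2)*(m + 2)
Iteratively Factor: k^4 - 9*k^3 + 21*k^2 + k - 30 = (k + 1)*(k^3 - 10*k^2 + 31*k - 30) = (k - 3)*(k + 1)*(k^2 - 7*k + 10) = (k - 5)*(k - 3)*(k + 1)*(k - 2)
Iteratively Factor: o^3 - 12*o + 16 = (o - 2)*(o^2 + 2*o - 8) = (o - 2)^2*(o + 4)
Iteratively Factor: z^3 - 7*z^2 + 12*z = (z - 4)*(z^2 - 3*z) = z*(z - 4)*(z - 3)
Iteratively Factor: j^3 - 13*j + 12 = (j - 3)*(j^2 + 3*j - 4) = (j - 3)*(j - 1)*(j + 4)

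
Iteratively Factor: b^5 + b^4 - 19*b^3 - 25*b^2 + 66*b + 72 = (b + 3)*(b^4 - 2*b^3 - 13*b^2 + 14*b + 24) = (b + 3)^2*(b^3 - 5*b^2 + 2*b + 8) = (b + 1)*(b + 3)^2*(b^2 - 6*b + 8) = (b - 4)*(b + 1)*(b + 3)^2*(b - 2)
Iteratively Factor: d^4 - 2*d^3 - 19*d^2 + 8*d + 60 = (d + 3)*(d^3 - 5*d^2 - 4*d + 20) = (d - 2)*(d + 3)*(d^2 - 3*d - 10) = (d - 5)*(d - 2)*(d + 3)*(d + 2)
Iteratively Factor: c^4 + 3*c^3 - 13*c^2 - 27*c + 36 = (c + 4)*(c^3 - c^2 - 9*c + 9) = (c - 3)*(c + 4)*(c^2 + 2*c - 3) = (c - 3)*(c - 1)*(c + 4)*(c + 3)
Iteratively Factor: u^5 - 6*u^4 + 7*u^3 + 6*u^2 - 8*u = (u - 1)*(u^4 - 5*u^3 + 2*u^2 + 8*u) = u*(u - 1)*(u^3 - 5*u^2 + 2*u + 8) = u*(u - 2)*(u - 1)*(u^2 - 3*u - 4) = u*(u - 2)*(u - 1)*(u + 1)*(u - 4)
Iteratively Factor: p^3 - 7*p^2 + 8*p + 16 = (p - 4)*(p^2 - 3*p - 4) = (p - 4)^2*(p + 1)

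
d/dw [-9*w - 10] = -9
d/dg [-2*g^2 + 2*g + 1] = 2 - 4*g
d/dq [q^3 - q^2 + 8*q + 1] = 3*q^2 - 2*q + 8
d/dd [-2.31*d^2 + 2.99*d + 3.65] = 2.99 - 4.62*d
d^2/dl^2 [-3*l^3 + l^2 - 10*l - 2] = 2 - 18*l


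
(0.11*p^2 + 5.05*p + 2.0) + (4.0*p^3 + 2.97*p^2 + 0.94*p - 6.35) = 4.0*p^3 + 3.08*p^2 + 5.99*p - 4.35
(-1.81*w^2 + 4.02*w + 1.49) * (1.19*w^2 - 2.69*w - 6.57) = -2.1539*w^4 + 9.6527*w^3 + 2.851*w^2 - 30.4195*w - 9.7893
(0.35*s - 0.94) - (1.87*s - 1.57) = 0.63 - 1.52*s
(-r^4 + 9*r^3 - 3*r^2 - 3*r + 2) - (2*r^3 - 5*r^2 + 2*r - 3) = -r^4 + 7*r^3 + 2*r^2 - 5*r + 5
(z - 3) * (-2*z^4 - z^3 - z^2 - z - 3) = -2*z^5 + 5*z^4 + 2*z^3 + 2*z^2 + 9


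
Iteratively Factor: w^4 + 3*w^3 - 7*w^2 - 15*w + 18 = (w - 2)*(w^3 + 5*w^2 + 3*w - 9) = (w - 2)*(w - 1)*(w^2 + 6*w + 9) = (w - 2)*(w - 1)*(w + 3)*(w + 3)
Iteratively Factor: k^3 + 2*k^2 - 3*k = (k)*(k^2 + 2*k - 3) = k*(k - 1)*(k + 3)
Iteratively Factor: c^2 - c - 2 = (c + 1)*(c - 2)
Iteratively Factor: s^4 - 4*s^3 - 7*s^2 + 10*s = (s - 5)*(s^3 + s^2 - 2*s) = (s - 5)*(s + 2)*(s^2 - s) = (s - 5)*(s - 1)*(s + 2)*(s)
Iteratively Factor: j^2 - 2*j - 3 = (j - 3)*(j + 1)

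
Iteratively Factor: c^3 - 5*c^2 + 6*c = (c - 2)*(c^2 - 3*c) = c*(c - 2)*(c - 3)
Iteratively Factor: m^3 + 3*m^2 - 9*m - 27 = (m - 3)*(m^2 + 6*m + 9) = (m - 3)*(m + 3)*(m + 3)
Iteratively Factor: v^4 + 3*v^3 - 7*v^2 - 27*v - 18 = (v + 2)*(v^3 + v^2 - 9*v - 9) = (v + 1)*(v + 2)*(v^2 - 9) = (v - 3)*(v + 1)*(v + 2)*(v + 3)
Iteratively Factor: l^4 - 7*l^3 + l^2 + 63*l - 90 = (l - 3)*(l^3 - 4*l^2 - 11*l + 30) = (l - 5)*(l - 3)*(l^2 + l - 6) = (l - 5)*(l - 3)*(l + 3)*(l - 2)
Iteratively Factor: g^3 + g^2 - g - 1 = (g - 1)*(g^2 + 2*g + 1) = (g - 1)*(g + 1)*(g + 1)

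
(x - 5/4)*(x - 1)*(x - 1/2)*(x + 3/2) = x^4 - 5*x^3/4 - 7*x^2/4 + 47*x/16 - 15/16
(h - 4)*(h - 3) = h^2 - 7*h + 12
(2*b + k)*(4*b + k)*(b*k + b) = 8*b^3*k + 8*b^3 + 6*b^2*k^2 + 6*b^2*k + b*k^3 + b*k^2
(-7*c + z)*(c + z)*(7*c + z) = -49*c^3 - 49*c^2*z + c*z^2 + z^3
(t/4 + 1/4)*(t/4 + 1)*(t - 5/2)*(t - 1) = t^4/16 + 3*t^3/32 - 11*t^2/16 - 3*t/32 + 5/8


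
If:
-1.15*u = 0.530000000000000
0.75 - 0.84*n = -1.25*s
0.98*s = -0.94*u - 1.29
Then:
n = -0.41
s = -0.87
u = -0.46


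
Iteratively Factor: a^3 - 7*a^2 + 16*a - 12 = (a - 2)*(a^2 - 5*a + 6) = (a - 3)*(a - 2)*(a - 2)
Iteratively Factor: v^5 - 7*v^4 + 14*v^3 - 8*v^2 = (v - 2)*(v^4 - 5*v^3 + 4*v^2) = v*(v - 2)*(v^3 - 5*v^2 + 4*v) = v*(v - 4)*(v - 2)*(v^2 - v) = v^2*(v - 4)*(v - 2)*(v - 1)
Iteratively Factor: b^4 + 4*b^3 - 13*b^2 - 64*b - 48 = (b + 4)*(b^3 - 13*b - 12) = (b + 1)*(b + 4)*(b^2 - b - 12) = (b + 1)*(b + 3)*(b + 4)*(b - 4)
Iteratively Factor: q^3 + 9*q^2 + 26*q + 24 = (q + 2)*(q^2 + 7*q + 12) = (q + 2)*(q + 3)*(q + 4)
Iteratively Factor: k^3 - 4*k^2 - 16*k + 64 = (k + 4)*(k^2 - 8*k + 16) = (k - 4)*(k + 4)*(k - 4)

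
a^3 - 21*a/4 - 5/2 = (a - 5/2)*(a + 1/2)*(a + 2)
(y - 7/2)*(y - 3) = y^2 - 13*y/2 + 21/2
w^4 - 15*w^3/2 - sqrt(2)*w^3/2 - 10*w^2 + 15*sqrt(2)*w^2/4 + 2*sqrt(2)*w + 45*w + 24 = (w - 8)*(w + 1/2)*(w - 2*sqrt(2))*(w + 3*sqrt(2)/2)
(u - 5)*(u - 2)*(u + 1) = u^3 - 6*u^2 + 3*u + 10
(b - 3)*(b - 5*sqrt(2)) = b^2 - 5*sqrt(2)*b - 3*b + 15*sqrt(2)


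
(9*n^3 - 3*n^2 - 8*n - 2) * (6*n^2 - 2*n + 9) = 54*n^5 - 36*n^4 + 39*n^3 - 23*n^2 - 68*n - 18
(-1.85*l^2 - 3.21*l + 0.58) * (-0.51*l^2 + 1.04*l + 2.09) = 0.9435*l^4 - 0.2869*l^3 - 7.5007*l^2 - 6.1057*l + 1.2122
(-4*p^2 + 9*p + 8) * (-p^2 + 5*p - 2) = 4*p^4 - 29*p^3 + 45*p^2 + 22*p - 16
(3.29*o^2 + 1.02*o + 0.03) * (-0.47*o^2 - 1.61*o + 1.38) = -1.5463*o^4 - 5.7763*o^3 + 2.8839*o^2 + 1.3593*o + 0.0414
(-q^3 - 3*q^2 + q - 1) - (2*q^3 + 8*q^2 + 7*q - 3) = -3*q^3 - 11*q^2 - 6*q + 2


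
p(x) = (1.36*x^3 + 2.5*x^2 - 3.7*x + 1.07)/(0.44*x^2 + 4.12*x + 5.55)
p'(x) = (-0.88*x - 4.12)*(1.36*x^3 + 2.5*x^2 - 3.7*x + 1.07)/(0.44*x^2 + 4.12*x + 5.55)^2 + (4.08*x^2 + 5.0*x - 3.7)/(0.44*x^2 + 4.12*x + 5.55) = (0.5984*x^4 + 11.2064*x^3 + 34.572*x^2 + 26.8084*x - 24.9434)/(0.1936*x^4 + 3.6256*x^3 + 21.8584*x^2 + 45.732*x + 30.8025)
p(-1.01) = 3.24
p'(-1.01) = -8.20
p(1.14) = 0.20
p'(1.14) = 0.58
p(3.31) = 2.73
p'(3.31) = 1.60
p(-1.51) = 23.11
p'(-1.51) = -200.16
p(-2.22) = -4.71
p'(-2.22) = -10.86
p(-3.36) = 2.97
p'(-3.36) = -6.65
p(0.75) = 0.03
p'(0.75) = 0.25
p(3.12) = 2.43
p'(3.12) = 1.54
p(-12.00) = -99.88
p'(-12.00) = -6.13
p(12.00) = 22.53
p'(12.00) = 2.65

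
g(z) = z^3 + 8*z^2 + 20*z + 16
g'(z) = 3*z^2 + 16*z + 20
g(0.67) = 33.29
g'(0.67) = 32.07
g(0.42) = 25.89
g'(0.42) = 27.25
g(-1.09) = 2.41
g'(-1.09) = 6.12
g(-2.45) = 0.31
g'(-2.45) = -1.19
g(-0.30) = 10.69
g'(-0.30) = 15.47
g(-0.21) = 12.14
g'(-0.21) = 16.77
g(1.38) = 61.46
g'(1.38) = 47.79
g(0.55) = 29.59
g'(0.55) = 29.71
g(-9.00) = -245.00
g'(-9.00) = 119.00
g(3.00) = 175.00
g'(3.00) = 95.00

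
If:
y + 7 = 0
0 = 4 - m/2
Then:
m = 8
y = -7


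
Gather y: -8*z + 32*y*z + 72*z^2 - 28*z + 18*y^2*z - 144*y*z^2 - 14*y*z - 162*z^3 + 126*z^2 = 18*y^2*z + y*(-144*z^2 + 18*z) - 162*z^3 + 198*z^2 - 36*z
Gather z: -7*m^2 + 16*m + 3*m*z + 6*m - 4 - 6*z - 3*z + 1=-7*m^2 + 22*m + z*(3*m - 9) - 3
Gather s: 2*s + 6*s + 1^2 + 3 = 8*s + 4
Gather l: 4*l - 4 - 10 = 4*l - 14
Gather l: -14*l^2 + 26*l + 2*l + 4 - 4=-14*l^2 + 28*l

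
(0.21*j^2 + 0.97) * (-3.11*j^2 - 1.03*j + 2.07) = -0.6531*j^4 - 0.2163*j^3 - 2.582*j^2 - 0.9991*j + 2.0079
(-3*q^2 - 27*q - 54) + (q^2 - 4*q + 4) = -2*q^2 - 31*q - 50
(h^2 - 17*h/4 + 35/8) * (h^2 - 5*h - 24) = h^4 - 37*h^3/4 + 13*h^2/8 + 641*h/8 - 105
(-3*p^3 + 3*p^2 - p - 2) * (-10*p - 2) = 30*p^4 - 24*p^3 + 4*p^2 + 22*p + 4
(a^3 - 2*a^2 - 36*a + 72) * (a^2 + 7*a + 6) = a^5 + 5*a^4 - 44*a^3 - 192*a^2 + 288*a + 432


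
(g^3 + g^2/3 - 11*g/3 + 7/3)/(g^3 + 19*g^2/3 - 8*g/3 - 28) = (g^2 - 2*g + 1)/(g^2 + 4*g - 12)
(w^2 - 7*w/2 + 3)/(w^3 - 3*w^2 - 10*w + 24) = (w - 3/2)/(w^2 - w - 12)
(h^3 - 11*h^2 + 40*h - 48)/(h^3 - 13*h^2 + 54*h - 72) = (h - 4)/(h - 6)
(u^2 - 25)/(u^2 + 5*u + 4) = (u^2 - 25)/(u^2 + 5*u + 4)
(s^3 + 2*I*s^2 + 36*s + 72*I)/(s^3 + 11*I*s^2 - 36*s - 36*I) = (s - 6*I)/(s + 3*I)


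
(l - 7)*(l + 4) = l^2 - 3*l - 28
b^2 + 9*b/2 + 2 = (b + 1/2)*(b + 4)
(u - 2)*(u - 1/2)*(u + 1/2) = u^3 - 2*u^2 - u/4 + 1/2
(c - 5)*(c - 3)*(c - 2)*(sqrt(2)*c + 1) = sqrt(2)*c^4 - 10*sqrt(2)*c^3 + c^3 - 10*c^2 + 31*sqrt(2)*c^2 - 30*sqrt(2)*c + 31*c - 30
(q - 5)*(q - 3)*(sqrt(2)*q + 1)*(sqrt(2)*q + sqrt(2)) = 2*q^4 - 14*q^3 + sqrt(2)*q^3 - 7*sqrt(2)*q^2 + 14*q^2 + 7*sqrt(2)*q + 30*q + 15*sqrt(2)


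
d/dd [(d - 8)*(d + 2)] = 2*d - 6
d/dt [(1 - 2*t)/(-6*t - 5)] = 16/(6*t + 5)^2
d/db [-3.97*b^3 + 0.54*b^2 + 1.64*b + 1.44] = -11.91*b^2 + 1.08*b + 1.64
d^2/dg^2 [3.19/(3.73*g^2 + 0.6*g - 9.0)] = (-88.764302*g^2 - 14.27844*g + 3.19*(7.46*g + 0.6)*(14.92*g + 1.2) + 214.1766)/(3.73*g^2 + 0.6*g - 9.0)^3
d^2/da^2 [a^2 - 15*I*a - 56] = 2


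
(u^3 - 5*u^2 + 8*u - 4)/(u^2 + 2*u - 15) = (u^3 - 5*u^2 + 8*u - 4)/(u^2 + 2*u - 15)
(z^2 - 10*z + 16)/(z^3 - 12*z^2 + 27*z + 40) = (z - 2)/(z^2 - 4*z - 5)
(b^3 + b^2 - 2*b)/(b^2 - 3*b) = (b^2 + b - 2)/(b - 3)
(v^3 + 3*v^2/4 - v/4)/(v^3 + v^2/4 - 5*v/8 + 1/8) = 2*v/(2*v - 1)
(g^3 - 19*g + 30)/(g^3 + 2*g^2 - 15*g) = (g - 2)/g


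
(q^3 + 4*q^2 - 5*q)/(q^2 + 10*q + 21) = q*(q^2 + 4*q - 5)/(q^2 + 10*q + 21)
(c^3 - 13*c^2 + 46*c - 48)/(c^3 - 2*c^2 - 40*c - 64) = (c^2 - 5*c + 6)/(c^2 + 6*c + 8)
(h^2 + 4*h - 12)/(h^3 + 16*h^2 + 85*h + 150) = (h - 2)/(h^2 + 10*h + 25)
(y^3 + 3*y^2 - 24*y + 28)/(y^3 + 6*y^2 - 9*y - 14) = (y - 2)/(y + 1)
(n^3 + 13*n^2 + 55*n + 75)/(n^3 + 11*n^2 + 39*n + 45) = (n + 5)/(n + 3)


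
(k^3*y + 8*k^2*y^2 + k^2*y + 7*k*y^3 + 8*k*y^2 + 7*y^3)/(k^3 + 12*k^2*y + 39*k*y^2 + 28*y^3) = y*(k + 1)/(k + 4*y)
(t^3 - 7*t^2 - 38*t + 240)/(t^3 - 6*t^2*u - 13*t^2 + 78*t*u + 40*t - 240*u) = (t + 6)/(t - 6*u)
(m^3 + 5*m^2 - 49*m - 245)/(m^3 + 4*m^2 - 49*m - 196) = (m + 5)/(m + 4)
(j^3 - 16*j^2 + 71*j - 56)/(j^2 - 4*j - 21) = (j^2 - 9*j + 8)/(j + 3)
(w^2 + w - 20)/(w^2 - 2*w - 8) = (w + 5)/(w + 2)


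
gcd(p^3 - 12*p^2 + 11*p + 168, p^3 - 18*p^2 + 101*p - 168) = p^2 - 15*p + 56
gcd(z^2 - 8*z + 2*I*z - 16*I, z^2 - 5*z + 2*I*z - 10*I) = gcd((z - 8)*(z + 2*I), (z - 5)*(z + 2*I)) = z + 2*I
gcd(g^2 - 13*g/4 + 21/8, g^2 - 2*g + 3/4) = g - 3/2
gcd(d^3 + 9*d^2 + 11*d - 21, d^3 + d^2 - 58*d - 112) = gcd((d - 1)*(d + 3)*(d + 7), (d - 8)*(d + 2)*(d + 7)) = d + 7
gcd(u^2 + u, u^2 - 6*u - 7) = u + 1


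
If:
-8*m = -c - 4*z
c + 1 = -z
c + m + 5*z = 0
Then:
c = -44/35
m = -1/35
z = 9/35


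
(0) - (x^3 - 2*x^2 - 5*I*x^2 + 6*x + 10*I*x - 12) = -x^3 + 2*x^2 + 5*I*x^2 - 6*x - 10*I*x + 12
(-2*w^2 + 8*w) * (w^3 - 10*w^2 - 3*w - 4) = -2*w^5 + 28*w^4 - 74*w^3 - 16*w^2 - 32*w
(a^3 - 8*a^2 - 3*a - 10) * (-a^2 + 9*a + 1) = -a^5 + 17*a^4 - 68*a^3 - 25*a^2 - 93*a - 10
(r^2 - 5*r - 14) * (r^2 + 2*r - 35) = r^4 - 3*r^3 - 59*r^2 + 147*r + 490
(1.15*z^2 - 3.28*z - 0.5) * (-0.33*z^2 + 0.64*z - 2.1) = -0.3795*z^4 + 1.8184*z^3 - 4.3492*z^2 + 6.568*z + 1.05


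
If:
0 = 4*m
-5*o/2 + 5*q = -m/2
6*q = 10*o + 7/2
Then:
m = 0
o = -1/2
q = -1/4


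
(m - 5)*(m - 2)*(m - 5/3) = m^3 - 26*m^2/3 + 65*m/3 - 50/3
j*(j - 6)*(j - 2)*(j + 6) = j^4 - 2*j^3 - 36*j^2 + 72*j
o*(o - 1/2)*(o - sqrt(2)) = o^3 - sqrt(2)*o^2 - o^2/2 + sqrt(2)*o/2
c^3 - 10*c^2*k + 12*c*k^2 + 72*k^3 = (c - 6*k)^2*(c + 2*k)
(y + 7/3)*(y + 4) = y^2 + 19*y/3 + 28/3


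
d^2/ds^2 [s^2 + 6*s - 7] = 2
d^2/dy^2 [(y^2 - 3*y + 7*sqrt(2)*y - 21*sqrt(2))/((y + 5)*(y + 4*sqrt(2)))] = 2*(-8*y^3 + 3*sqrt(2)*y^3 - 123*sqrt(2)*y^2 - 1344*y - 135*sqrt(2)*y - 2017*sqrt(2) - 960)/(y^6 + 15*y^5 + 12*sqrt(2)*y^5 + 171*y^4 + 180*sqrt(2)*y^4 + 1028*sqrt(2)*y^3 + 1565*y^3 + 3420*sqrt(2)*y^2 + 7200*y^2 + 12000*y + 9600*sqrt(2)*y + 16000*sqrt(2))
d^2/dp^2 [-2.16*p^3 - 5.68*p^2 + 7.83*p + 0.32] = -12.96*p - 11.36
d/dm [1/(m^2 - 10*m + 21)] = 2*(5 - m)/(m^2 - 10*m + 21)^2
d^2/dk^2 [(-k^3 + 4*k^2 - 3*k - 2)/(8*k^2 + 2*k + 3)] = 2*(-236*k^3 - 690*k^2 + 93*k + 94)/(512*k^6 + 384*k^5 + 672*k^4 + 296*k^3 + 252*k^2 + 54*k + 27)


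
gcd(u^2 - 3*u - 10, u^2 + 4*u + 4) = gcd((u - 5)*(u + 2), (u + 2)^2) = u + 2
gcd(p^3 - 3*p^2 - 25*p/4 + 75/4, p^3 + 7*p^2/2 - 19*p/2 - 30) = p^2 - p/2 - 15/2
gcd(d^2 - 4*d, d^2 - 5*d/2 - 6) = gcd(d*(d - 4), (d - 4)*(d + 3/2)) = d - 4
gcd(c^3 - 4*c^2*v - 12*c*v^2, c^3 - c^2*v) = c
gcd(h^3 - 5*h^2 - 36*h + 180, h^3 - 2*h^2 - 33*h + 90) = h^2 + h - 30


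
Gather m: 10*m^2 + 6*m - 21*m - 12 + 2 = 10*m^2 - 15*m - 10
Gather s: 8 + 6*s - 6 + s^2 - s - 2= s^2 + 5*s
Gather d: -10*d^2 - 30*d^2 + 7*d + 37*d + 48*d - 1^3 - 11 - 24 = -40*d^2 + 92*d - 36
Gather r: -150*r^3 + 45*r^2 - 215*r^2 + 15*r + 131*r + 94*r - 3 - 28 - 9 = -150*r^3 - 170*r^2 + 240*r - 40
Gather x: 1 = 1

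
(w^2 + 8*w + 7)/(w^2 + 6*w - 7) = (w + 1)/(w - 1)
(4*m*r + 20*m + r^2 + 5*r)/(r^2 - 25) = (4*m + r)/(r - 5)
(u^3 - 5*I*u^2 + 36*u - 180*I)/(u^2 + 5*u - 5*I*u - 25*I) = (u^2 + 36)/(u + 5)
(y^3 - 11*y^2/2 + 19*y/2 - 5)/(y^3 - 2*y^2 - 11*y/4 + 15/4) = 2*(y - 2)/(2*y + 3)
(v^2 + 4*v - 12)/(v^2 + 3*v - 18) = (v - 2)/(v - 3)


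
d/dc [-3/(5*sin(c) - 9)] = 15*cos(c)/(5*sin(c) - 9)^2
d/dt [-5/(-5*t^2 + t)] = 5*(1 - 10*t)/(t^2*(5*t - 1)^2)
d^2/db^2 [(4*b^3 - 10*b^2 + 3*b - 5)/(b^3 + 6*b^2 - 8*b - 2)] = 2*(-34*b^6 + 105*b^5 - 168*b^4 - 424*b^3 - 552*b^2 + 846*b - 468)/(b^9 + 18*b^8 + 84*b^7 - 78*b^6 - 744*b^5 + 1032*b^4 + 76*b^3 - 312*b^2 - 96*b - 8)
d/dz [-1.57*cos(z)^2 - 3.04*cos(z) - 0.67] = (3.14*cos(z) + 3.04)*sin(z)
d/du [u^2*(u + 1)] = u*(3*u + 2)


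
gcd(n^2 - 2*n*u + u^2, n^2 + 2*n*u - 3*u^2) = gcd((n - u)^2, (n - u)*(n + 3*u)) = -n + u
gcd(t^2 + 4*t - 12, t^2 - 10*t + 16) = t - 2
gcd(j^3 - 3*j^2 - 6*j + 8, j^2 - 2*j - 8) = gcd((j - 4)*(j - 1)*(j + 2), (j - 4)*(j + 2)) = j^2 - 2*j - 8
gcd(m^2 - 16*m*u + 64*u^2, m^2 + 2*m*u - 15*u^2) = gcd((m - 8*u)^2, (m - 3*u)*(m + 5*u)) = 1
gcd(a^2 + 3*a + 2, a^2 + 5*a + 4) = a + 1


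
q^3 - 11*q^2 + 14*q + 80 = (q - 8)*(q - 5)*(q + 2)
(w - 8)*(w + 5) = w^2 - 3*w - 40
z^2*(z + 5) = z^3 + 5*z^2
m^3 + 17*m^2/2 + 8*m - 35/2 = (m - 1)*(m + 5/2)*(m + 7)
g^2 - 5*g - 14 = (g - 7)*(g + 2)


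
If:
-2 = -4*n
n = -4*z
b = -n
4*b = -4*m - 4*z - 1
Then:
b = -1/2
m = 3/8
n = 1/2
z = -1/8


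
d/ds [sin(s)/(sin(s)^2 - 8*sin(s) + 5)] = (cos(s)^2 + 4)*cos(s)/(sin(s)^2 - 8*sin(s) + 5)^2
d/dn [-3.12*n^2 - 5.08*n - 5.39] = -6.24*n - 5.08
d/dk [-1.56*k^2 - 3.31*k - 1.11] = -3.12*k - 3.31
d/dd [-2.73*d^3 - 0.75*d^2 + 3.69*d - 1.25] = -8.19*d^2 - 1.5*d + 3.69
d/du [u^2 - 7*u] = 2*u - 7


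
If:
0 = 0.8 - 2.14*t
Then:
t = 0.37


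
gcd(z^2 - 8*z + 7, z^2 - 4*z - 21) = z - 7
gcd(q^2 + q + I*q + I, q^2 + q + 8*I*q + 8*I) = q + 1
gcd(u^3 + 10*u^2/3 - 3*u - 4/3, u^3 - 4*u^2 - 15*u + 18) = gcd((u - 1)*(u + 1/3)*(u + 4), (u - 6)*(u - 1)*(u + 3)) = u - 1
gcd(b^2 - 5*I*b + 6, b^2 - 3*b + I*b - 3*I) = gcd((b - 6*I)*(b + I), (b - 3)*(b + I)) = b + I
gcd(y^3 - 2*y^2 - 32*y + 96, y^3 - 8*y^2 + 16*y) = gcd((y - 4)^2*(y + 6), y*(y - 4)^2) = y^2 - 8*y + 16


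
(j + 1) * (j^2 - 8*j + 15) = j^3 - 7*j^2 + 7*j + 15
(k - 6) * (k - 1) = k^2 - 7*k + 6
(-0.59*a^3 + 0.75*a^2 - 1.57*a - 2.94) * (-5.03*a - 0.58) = 2.9677*a^4 - 3.4303*a^3 + 7.4621*a^2 + 15.6988*a + 1.7052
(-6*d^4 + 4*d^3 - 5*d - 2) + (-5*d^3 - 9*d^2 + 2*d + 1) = -6*d^4 - d^3 - 9*d^2 - 3*d - 1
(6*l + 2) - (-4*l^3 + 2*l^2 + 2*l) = 4*l^3 - 2*l^2 + 4*l + 2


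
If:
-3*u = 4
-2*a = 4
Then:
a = -2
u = -4/3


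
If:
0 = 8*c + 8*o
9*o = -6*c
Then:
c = 0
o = 0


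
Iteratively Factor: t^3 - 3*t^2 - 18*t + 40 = (t - 2)*(t^2 - t - 20) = (t - 5)*(t - 2)*(t + 4)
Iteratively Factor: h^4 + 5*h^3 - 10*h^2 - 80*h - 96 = (h + 3)*(h^3 + 2*h^2 - 16*h - 32) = (h - 4)*(h + 3)*(h^2 + 6*h + 8) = (h - 4)*(h + 2)*(h + 3)*(h + 4)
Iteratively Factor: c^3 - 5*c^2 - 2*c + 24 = (c - 4)*(c^2 - c - 6) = (c - 4)*(c + 2)*(c - 3)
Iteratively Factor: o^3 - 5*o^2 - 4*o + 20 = (o + 2)*(o^2 - 7*o + 10) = (o - 5)*(o + 2)*(o - 2)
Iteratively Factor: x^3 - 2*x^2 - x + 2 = (x - 2)*(x^2 - 1) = (x - 2)*(x + 1)*(x - 1)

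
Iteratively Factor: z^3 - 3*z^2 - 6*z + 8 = (z - 4)*(z^2 + z - 2) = (z - 4)*(z - 1)*(z + 2)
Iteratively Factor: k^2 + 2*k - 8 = (k - 2)*(k + 4)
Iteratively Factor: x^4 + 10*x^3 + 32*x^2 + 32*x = (x)*(x^3 + 10*x^2 + 32*x + 32) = x*(x + 2)*(x^2 + 8*x + 16) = x*(x + 2)*(x + 4)*(x + 4)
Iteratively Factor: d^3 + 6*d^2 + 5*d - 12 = (d - 1)*(d^2 + 7*d + 12) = (d - 1)*(d + 4)*(d + 3)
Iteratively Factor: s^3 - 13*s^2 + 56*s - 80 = (s - 5)*(s^2 - 8*s + 16) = (s - 5)*(s - 4)*(s - 4)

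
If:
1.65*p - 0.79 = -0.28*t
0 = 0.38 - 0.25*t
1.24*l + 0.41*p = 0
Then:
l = -0.07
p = 0.22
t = 1.52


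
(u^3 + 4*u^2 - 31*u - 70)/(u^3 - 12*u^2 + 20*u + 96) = (u^2 + 2*u - 35)/(u^2 - 14*u + 48)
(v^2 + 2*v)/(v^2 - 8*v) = (v + 2)/(v - 8)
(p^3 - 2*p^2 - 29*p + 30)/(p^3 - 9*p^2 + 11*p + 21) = (p^3 - 2*p^2 - 29*p + 30)/(p^3 - 9*p^2 + 11*p + 21)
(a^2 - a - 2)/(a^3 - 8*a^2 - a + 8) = (a - 2)/(a^2 - 9*a + 8)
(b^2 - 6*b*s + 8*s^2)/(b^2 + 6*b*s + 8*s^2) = (b^2 - 6*b*s + 8*s^2)/(b^2 + 6*b*s + 8*s^2)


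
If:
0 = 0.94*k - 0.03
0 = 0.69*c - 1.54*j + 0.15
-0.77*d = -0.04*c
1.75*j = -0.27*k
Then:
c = -0.23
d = -0.01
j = -0.00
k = 0.03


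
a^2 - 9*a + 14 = (a - 7)*(a - 2)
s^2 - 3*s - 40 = (s - 8)*(s + 5)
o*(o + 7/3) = o^2 + 7*o/3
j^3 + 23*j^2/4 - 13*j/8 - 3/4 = (j - 1/2)*(j + 1/4)*(j + 6)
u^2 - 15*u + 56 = (u - 8)*(u - 7)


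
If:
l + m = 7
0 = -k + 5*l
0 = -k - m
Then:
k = -35/4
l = -7/4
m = 35/4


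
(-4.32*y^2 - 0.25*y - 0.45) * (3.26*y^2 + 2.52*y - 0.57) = -14.0832*y^4 - 11.7014*y^3 + 0.3654*y^2 - 0.9915*y + 0.2565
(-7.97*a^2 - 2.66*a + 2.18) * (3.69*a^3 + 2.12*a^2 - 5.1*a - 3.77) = -29.4093*a^5 - 26.7118*a^4 + 43.052*a^3 + 48.2345*a^2 - 1.0898*a - 8.2186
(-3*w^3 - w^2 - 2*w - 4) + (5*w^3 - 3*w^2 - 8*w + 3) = 2*w^3 - 4*w^2 - 10*w - 1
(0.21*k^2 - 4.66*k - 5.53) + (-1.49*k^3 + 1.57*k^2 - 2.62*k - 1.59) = -1.49*k^3 + 1.78*k^2 - 7.28*k - 7.12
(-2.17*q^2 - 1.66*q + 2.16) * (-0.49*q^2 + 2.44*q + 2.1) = 1.0633*q^4 - 4.4814*q^3 - 9.6658*q^2 + 1.7844*q + 4.536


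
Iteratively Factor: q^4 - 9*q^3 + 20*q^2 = (q - 4)*(q^3 - 5*q^2) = q*(q - 4)*(q^2 - 5*q) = q*(q - 5)*(q - 4)*(q)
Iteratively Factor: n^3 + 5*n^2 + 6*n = (n + 3)*(n^2 + 2*n) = (n + 2)*(n + 3)*(n)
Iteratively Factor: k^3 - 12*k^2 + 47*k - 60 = (k - 4)*(k^2 - 8*k + 15) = (k - 5)*(k - 4)*(k - 3)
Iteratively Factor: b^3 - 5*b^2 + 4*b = (b - 1)*(b^2 - 4*b) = (b - 4)*(b - 1)*(b)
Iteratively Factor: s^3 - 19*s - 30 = (s + 2)*(s^2 - 2*s - 15) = (s + 2)*(s + 3)*(s - 5)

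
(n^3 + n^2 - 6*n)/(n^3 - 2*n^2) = (n + 3)/n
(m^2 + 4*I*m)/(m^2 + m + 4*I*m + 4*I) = m/(m + 1)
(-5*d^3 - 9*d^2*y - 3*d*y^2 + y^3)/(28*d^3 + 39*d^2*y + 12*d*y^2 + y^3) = (-5*d^2 - 4*d*y + y^2)/(28*d^2 + 11*d*y + y^2)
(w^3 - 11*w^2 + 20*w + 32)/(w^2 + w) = w - 12 + 32/w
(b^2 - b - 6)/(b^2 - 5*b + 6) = (b + 2)/(b - 2)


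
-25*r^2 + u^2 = (-5*r + u)*(5*r + u)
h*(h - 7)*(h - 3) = h^3 - 10*h^2 + 21*h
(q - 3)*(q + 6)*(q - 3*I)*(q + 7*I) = q^4 + 3*q^3 + 4*I*q^3 + 3*q^2 + 12*I*q^2 + 63*q - 72*I*q - 378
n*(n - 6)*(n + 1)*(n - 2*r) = n^4 - 2*n^3*r - 5*n^3 + 10*n^2*r - 6*n^2 + 12*n*r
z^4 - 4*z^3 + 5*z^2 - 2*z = z*(z - 2)*(z - 1)^2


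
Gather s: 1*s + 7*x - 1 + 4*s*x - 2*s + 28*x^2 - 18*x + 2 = s*(4*x - 1) + 28*x^2 - 11*x + 1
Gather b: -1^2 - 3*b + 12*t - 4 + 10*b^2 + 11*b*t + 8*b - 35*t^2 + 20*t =10*b^2 + b*(11*t + 5) - 35*t^2 + 32*t - 5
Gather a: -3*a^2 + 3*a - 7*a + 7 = -3*a^2 - 4*a + 7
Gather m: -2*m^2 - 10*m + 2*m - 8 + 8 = -2*m^2 - 8*m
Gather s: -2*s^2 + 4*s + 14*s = -2*s^2 + 18*s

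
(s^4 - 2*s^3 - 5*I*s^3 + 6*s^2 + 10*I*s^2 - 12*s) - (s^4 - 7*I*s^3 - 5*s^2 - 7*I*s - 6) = -2*s^3 + 2*I*s^3 + 11*s^2 + 10*I*s^2 - 12*s + 7*I*s + 6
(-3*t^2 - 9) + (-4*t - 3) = -3*t^2 - 4*t - 12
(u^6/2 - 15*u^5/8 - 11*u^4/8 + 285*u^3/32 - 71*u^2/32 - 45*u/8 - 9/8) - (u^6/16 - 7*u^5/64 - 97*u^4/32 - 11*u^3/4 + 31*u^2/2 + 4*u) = 7*u^6/16 - 113*u^5/64 + 53*u^4/32 + 373*u^3/32 - 567*u^2/32 - 77*u/8 - 9/8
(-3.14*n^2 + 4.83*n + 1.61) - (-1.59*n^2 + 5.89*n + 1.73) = -1.55*n^2 - 1.06*n - 0.12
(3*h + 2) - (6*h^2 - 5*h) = -6*h^2 + 8*h + 2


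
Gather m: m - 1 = m - 1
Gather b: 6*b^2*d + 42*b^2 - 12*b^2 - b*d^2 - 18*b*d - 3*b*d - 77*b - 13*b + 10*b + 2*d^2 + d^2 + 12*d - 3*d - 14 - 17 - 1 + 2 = b^2*(6*d + 30) + b*(-d^2 - 21*d - 80) + 3*d^2 + 9*d - 30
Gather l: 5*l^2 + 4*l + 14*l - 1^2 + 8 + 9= 5*l^2 + 18*l + 16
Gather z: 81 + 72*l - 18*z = 72*l - 18*z + 81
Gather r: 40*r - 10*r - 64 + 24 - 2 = 30*r - 42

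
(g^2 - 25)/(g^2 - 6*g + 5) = (g + 5)/(g - 1)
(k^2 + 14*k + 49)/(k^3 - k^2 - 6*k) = (k^2 + 14*k + 49)/(k*(k^2 - k - 6))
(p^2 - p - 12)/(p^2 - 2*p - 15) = (p - 4)/(p - 5)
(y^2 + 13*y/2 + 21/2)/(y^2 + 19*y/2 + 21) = (y + 3)/(y + 6)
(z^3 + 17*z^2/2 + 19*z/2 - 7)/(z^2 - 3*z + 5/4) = 2*(z^2 + 9*z + 14)/(2*z - 5)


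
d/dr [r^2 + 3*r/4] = 2*r + 3/4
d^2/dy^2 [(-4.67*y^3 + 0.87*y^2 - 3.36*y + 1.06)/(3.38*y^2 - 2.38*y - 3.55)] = (-227.750868*y^3 - 101.447016*y^2 - 646.184274*y + 116.152038)/(38.614472*y^6 - 81.570216*y^5 - 64.232844*y^4 + 157.864448*y^3 + 67.46349*y^2 - 89.98185*y - 44.738875)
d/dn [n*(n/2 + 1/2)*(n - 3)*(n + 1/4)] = 2*n^3 - 21*n^2/8 - 7*n/2 - 3/8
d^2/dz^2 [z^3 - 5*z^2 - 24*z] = 6*z - 10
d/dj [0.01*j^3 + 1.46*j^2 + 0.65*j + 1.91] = 0.03*j^2 + 2.92*j + 0.65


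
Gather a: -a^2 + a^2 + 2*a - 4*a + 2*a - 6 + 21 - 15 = 0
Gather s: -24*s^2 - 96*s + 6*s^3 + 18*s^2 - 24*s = 6*s^3 - 6*s^2 - 120*s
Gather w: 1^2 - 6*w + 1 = 2 - 6*w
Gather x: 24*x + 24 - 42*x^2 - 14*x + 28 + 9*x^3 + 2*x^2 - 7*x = 9*x^3 - 40*x^2 + 3*x + 52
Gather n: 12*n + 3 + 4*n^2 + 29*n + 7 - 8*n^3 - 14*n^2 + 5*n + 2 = -8*n^3 - 10*n^2 + 46*n + 12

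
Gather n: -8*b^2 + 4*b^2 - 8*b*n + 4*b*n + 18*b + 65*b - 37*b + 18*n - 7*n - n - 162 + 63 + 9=-4*b^2 + 46*b + n*(10 - 4*b) - 90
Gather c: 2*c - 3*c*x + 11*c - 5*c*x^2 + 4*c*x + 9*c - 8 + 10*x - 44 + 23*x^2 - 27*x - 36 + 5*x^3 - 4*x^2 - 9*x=c*(-5*x^2 + x + 22) + 5*x^3 + 19*x^2 - 26*x - 88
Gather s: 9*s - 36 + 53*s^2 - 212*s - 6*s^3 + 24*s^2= -6*s^3 + 77*s^2 - 203*s - 36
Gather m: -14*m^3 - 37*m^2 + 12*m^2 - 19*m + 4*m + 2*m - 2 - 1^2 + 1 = -14*m^3 - 25*m^2 - 13*m - 2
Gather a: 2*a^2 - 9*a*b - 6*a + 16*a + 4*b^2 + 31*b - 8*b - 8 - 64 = 2*a^2 + a*(10 - 9*b) + 4*b^2 + 23*b - 72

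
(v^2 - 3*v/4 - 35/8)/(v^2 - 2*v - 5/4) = (4*v + 7)/(2*(2*v + 1))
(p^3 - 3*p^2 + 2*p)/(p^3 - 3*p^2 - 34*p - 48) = p*(-p^2 + 3*p - 2)/(-p^3 + 3*p^2 + 34*p + 48)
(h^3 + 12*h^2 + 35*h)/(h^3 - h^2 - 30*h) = (h + 7)/(h - 6)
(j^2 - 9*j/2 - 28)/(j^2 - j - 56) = (j + 7/2)/(j + 7)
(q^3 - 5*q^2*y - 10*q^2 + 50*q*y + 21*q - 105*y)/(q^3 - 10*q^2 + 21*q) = (q - 5*y)/q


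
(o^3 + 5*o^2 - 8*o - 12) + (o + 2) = o^3 + 5*o^2 - 7*o - 10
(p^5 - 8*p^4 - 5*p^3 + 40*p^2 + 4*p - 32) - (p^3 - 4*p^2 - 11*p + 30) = p^5 - 8*p^4 - 6*p^3 + 44*p^2 + 15*p - 62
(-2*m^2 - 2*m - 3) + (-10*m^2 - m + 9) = -12*m^2 - 3*m + 6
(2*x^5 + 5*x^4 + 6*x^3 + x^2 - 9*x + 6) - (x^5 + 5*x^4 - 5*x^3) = x^5 + 11*x^3 + x^2 - 9*x + 6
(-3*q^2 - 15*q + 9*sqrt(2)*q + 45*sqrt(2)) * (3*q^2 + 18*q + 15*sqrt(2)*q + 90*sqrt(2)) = -9*q^4 - 99*q^3 - 18*sqrt(2)*q^3 - 198*sqrt(2)*q^2 - 540*sqrt(2)*q + 2970*q + 8100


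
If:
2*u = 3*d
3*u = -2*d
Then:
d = 0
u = 0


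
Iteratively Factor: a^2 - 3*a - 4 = (a - 4)*(a + 1)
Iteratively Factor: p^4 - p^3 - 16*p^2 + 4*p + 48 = (p + 2)*(p^3 - 3*p^2 - 10*p + 24) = (p - 4)*(p + 2)*(p^2 + p - 6) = (p - 4)*(p - 2)*(p + 2)*(p + 3)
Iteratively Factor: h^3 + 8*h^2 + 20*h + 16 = (h + 2)*(h^2 + 6*h + 8) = (h + 2)^2*(h + 4)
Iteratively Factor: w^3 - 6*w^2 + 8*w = (w - 4)*(w^2 - 2*w) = (w - 4)*(w - 2)*(w)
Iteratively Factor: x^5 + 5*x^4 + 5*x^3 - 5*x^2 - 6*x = (x + 1)*(x^4 + 4*x^3 + x^2 - 6*x) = (x + 1)*(x + 3)*(x^3 + x^2 - 2*x) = (x + 1)*(x + 2)*(x + 3)*(x^2 - x) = x*(x + 1)*(x + 2)*(x + 3)*(x - 1)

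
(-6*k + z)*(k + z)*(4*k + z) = -24*k^3 - 26*k^2*z - k*z^2 + z^3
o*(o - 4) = o^2 - 4*o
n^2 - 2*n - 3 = (n - 3)*(n + 1)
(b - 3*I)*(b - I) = b^2 - 4*I*b - 3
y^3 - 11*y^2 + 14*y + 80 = (y - 8)*(y - 5)*(y + 2)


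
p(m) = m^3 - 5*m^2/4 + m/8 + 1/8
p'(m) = 3*m^2 - 5*m/2 + 1/8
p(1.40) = 0.59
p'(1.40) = 2.50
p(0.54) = -0.01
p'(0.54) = -0.35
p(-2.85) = -33.53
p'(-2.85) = 31.62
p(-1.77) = -9.56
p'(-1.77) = 13.95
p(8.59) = 542.80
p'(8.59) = 200.01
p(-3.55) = -60.81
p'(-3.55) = 46.81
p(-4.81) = -140.68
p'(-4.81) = 81.56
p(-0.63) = -0.70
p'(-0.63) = 2.89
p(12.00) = 1549.62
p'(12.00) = 402.12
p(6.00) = 171.88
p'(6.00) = 93.12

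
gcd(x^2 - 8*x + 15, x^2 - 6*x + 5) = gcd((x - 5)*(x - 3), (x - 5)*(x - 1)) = x - 5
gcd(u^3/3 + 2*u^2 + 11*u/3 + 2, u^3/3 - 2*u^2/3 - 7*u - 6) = u^2 + 4*u + 3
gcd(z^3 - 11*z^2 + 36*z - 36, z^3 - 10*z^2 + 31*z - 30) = z^2 - 5*z + 6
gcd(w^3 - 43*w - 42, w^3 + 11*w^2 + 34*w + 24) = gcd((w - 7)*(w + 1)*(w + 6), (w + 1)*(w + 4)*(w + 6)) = w^2 + 7*w + 6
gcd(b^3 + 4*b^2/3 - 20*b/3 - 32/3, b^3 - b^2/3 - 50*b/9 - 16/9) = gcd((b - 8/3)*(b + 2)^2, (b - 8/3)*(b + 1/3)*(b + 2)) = b^2 - 2*b/3 - 16/3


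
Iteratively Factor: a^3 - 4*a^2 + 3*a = (a - 3)*(a^2 - a) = a*(a - 3)*(a - 1)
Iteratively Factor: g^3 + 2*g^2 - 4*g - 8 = (g - 2)*(g^2 + 4*g + 4) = (g - 2)*(g + 2)*(g + 2)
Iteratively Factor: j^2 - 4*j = (j - 4)*(j)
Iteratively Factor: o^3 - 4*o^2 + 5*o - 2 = (o - 1)*(o^2 - 3*o + 2) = (o - 1)^2*(o - 2)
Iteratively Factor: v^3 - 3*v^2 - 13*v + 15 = (v + 3)*(v^2 - 6*v + 5) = (v - 5)*(v + 3)*(v - 1)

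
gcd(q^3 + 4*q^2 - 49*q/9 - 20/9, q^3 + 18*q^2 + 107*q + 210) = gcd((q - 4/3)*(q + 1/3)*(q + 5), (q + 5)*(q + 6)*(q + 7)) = q + 5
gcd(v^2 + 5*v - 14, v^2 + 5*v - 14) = v^2 + 5*v - 14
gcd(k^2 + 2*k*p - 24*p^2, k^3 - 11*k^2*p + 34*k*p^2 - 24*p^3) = -k + 4*p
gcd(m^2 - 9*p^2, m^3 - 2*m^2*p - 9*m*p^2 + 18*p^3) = -m^2 + 9*p^2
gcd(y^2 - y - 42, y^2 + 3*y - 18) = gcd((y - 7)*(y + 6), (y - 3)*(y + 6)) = y + 6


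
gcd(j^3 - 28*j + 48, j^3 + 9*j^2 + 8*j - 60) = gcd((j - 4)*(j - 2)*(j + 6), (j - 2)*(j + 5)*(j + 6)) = j^2 + 4*j - 12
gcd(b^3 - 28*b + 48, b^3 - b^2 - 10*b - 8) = b - 4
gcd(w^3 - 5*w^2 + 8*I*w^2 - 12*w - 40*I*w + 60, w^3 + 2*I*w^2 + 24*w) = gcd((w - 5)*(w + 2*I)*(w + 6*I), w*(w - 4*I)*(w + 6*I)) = w + 6*I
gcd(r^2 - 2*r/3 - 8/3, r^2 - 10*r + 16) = r - 2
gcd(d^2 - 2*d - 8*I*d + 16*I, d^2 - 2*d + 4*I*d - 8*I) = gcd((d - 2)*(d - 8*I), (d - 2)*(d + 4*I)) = d - 2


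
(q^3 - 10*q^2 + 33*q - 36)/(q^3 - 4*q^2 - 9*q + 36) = (q - 3)/(q + 3)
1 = 1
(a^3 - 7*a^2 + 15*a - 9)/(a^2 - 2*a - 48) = (-a^3 + 7*a^2 - 15*a + 9)/(-a^2 + 2*a + 48)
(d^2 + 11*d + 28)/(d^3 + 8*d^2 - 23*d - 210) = (d + 4)/(d^2 + d - 30)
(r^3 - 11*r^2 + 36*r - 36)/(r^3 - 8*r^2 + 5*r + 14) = (r^2 - 9*r + 18)/(r^2 - 6*r - 7)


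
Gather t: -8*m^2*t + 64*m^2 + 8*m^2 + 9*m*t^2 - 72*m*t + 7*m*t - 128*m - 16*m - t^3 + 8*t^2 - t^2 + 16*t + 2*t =72*m^2 - 144*m - t^3 + t^2*(9*m + 7) + t*(-8*m^2 - 65*m + 18)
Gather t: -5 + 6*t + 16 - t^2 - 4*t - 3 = -t^2 + 2*t + 8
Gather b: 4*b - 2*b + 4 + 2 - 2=2*b + 4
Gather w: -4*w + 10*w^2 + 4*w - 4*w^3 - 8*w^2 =-4*w^3 + 2*w^2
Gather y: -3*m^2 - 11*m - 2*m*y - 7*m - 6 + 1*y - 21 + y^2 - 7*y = -3*m^2 - 18*m + y^2 + y*(-2*m - 6) - 27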